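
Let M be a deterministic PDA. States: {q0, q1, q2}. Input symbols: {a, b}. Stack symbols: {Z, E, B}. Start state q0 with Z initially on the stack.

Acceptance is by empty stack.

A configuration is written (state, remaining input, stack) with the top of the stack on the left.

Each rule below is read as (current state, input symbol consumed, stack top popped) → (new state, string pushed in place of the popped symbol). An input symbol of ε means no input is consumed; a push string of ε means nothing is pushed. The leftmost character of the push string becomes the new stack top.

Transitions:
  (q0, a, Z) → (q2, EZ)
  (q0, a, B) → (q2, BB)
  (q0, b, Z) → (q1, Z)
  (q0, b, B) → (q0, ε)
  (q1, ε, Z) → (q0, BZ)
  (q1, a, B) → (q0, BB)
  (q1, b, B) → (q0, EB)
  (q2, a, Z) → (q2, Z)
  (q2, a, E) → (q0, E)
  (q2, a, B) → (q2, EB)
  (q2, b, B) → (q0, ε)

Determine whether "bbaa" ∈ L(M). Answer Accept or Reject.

Reject

(q0, bbaa, Z)
  read b, top Z: go to q1, push Z → (q1, baa, Z)
  ε-move, top Z: go to q0, push BZ → (q0, baa, BZ)
  read b, top B: go to q0, push ε → (q0, aa, Z)
  read a, top Z: go to q2, push EZ → (q2, a, EZ)
  read a, top E: go to q0, push E → (q0, ε, EZ)
All input consumed; stack is EZ, not empty, and no further ε-move applies.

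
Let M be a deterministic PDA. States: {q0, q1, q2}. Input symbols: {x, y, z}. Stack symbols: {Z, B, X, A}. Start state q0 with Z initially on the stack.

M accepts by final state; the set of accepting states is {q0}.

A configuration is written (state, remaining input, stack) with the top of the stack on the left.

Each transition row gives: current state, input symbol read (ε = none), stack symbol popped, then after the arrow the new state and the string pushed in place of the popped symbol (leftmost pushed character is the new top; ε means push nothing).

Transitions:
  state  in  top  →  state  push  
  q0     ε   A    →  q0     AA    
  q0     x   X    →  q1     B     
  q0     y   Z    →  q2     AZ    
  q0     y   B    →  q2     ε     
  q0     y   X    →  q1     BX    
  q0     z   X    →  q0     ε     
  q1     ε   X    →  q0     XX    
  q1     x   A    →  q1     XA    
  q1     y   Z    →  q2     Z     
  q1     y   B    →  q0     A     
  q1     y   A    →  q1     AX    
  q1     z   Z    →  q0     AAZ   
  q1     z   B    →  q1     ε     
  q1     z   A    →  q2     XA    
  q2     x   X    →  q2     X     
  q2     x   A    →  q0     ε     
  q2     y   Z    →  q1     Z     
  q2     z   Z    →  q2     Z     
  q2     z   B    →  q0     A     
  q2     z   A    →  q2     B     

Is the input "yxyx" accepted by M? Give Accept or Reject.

(q0, yxyx, Z)
  read y, top Z: go to q2, push AZ → (q2, xyx, AZ)
  read x, top A: go to q0, push ε → (q0, yx, Z)
  read y, top Z: go to q2, push AZ → (q2, x, AZ)
  read x, top A: go to q0, push ε → (q0, ε, Z)
All input consumed; state q0 ∈ F.

Accept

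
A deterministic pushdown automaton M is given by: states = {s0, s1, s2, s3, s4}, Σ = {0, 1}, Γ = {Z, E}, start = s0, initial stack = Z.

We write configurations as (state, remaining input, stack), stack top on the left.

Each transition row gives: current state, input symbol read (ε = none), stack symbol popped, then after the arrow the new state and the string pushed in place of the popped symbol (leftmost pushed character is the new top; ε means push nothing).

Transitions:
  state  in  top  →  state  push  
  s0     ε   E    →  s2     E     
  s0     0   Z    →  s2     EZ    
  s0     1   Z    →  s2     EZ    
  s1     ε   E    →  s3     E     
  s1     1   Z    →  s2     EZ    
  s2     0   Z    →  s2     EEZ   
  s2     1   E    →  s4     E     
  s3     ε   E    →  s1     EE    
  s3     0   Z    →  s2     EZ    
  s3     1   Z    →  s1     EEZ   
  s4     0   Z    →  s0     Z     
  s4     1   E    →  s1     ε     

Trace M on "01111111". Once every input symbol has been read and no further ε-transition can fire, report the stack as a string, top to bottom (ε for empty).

(s0, 01111111, Z)
  read 0, top Z: go to s2, push EZ → (s2, 1111111, EZ)
  read 1, top E: go to s4, push E → (s4, 111111, EZ)
  read 1, top E: go to s1, push ε → (s1, 11111, Z)
  read 1, top Z: go to s2, push EZ → (s2, 1111, EZ)
  read 1, top E: go to s4, push E → (s4, 111, EZ)
  read 1, top E: go to s1, push ε → (s1, 11, Z)
  read 1, top Z: go to s2, push EZ → (s2, 1, EZ)
  read 1, top E: go to s4, push E → (s4, ε, EZ)
All input consumed in state s4 with stack EZ.

EZ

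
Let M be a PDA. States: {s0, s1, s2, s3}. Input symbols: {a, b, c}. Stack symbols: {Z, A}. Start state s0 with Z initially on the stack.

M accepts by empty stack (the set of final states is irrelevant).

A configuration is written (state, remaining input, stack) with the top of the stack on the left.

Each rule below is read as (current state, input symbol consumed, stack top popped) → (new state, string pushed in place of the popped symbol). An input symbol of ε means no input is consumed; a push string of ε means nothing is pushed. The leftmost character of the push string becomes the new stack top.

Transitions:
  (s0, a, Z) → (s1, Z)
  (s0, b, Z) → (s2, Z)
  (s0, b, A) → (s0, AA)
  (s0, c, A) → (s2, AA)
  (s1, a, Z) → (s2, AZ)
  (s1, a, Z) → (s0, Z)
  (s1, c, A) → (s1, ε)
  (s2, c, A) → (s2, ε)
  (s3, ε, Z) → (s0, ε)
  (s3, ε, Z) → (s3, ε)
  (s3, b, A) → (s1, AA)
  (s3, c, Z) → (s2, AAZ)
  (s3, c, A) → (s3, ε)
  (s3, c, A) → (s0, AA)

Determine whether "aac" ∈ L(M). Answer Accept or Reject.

No computation consumes all input and empties the stack.

Reject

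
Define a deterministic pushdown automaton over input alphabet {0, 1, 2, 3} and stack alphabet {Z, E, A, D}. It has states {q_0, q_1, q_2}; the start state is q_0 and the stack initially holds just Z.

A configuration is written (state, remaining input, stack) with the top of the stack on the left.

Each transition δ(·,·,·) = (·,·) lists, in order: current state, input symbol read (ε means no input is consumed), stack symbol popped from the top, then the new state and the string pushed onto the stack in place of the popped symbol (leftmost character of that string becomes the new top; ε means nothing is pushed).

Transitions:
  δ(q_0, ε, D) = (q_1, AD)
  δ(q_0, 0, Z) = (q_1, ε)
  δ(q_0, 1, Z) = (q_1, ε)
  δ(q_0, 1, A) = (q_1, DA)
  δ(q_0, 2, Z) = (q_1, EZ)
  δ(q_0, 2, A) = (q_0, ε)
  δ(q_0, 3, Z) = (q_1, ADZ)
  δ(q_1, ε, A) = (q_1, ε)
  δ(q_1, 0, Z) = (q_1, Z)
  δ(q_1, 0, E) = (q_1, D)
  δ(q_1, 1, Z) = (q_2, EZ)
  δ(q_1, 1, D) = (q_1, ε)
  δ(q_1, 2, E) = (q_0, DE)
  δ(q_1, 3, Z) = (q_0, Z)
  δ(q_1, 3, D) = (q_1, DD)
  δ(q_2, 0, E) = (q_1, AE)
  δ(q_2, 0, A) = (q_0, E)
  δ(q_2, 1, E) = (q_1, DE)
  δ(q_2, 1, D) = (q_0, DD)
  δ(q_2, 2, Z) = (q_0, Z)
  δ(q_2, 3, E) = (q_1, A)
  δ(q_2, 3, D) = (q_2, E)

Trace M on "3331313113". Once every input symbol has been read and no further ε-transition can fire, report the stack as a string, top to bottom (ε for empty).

DDZ

(q_0, 3331313113, Z) ⊢ (q_1, 331313113, ADZ) ⊢ (q_1, 331313113, DZ) ⊢ (q_1, 31313113, DDZ) ⊢ (q_1, 1313113, DDDZ) ⊢ (q_1, 313113, DDZ) ⊢ (q_1, 13113, DDDZ) ⊢ (q_1, 3113, DDZ) ⊢ (q_1, 113, DDDZ) ⊢ (q_1, 13, DDZ) ⊢ (q_1, 3, DZ) ⊢ (q_1, ε, DDZ)
All input consumed in state q_1 with stack DDZ.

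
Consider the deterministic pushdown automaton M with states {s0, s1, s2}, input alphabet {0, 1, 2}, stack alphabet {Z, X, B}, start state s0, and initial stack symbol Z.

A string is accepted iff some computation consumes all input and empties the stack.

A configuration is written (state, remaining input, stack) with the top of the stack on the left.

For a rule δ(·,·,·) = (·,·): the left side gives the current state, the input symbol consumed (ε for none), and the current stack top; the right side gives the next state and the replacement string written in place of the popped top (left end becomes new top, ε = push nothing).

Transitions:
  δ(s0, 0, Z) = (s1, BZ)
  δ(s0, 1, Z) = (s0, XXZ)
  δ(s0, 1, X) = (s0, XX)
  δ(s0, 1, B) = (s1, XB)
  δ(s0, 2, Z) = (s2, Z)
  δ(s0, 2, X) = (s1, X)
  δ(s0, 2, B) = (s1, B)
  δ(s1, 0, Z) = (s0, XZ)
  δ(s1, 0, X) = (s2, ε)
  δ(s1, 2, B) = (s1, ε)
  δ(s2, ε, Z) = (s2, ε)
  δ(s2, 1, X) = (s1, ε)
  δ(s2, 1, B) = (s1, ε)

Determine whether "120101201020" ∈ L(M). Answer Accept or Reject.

Accept

(s0, 120101201020, Z)
  read 1, top Z: go to s0, push XXZ → (s0, 20101201020, XXZ)
  read 2, top X: go to s1, push X → (s1, 0101201020, XXZ)
  read 0, top X: go to s2, push ε → (s2, 101201020, XZ)
  read 1, top X: go to s1, push ε → (s1, 01201020, Z)
  read 0, top Z: go to s0, push XZ → (s0, 1201020, XZ)
  read 1, top X: go to s0, push XX → (s0, 201020, XXZ)
  read 2, top X: go to s1, push X → (s1, 01020, XXZ)
  read 0, top X: go to s2, push ε → (s2, 1020, XZ)
  read 1, top X: go to s1, push ε → (s1, 020, Z)
  read 0, top Z: go to s0, push XZ → (s0, 20, XZ)
  read 2, top X: go to s1, push X → (s1, 0, XZ)
  read 0, top X: go to s2, push ε → (s2, ε, Z)
  ε-move, top Z: go to s2, push ε → (s2, ε, ε)
All input consumed and the stack is empty.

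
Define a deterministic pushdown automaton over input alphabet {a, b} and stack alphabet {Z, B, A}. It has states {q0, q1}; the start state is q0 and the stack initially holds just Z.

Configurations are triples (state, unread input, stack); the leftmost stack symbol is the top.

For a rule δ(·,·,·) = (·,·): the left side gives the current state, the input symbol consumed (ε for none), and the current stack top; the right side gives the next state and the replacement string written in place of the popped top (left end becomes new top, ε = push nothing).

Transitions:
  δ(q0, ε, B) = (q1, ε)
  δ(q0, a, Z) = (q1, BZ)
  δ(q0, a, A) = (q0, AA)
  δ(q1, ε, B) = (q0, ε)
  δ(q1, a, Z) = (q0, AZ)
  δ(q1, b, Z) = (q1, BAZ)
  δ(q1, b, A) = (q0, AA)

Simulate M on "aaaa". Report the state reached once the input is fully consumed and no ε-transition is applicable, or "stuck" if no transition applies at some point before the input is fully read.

q0

(q0, aaaa, Z) ⊢ (q1, aaa, BZ) ⊢ (q0, aaa, Z) ⊢ (q1, aa, BZ) ⊢ (q0, aa, Z) ⊢ (q1, a, BZ) ⊢ (q0, a, Z) ⊢ (q1, ε, BZ) ⊢ (q0, ε, Z)
All input consumed; M is in state q0.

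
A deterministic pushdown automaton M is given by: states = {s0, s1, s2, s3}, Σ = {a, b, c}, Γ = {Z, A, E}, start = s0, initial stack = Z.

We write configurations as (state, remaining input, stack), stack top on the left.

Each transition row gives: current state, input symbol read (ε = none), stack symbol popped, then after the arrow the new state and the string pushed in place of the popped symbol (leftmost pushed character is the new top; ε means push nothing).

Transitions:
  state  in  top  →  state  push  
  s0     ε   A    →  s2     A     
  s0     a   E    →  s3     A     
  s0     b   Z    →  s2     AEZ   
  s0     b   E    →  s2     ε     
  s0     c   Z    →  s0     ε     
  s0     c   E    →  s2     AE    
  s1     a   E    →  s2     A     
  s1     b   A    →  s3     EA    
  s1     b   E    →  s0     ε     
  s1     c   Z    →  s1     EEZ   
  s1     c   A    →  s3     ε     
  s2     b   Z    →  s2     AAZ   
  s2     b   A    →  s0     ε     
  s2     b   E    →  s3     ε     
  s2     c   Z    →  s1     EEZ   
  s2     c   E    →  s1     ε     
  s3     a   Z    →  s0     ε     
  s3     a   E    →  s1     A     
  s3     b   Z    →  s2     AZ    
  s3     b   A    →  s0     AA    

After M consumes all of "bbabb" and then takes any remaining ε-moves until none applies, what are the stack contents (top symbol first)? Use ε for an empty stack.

(s0, bbabb, Z)
  read b, top Z: go to s2, push AEZ → (s2, babb, AEZ)
  read b, top A: go to s0, push ε → (s0, abb, EZ)
  read a, top E: go to s3, push A → (s3, bb, AZ)
  read b, top A: go to s0, push AA → (s0, b, AAZ)
  ε-move, top A: go to s2, push A → (s2, b, AAZ)
  read b, top A: go to s0, push ε → (s0, ε, AZ)
  ε-move, top A: go to s2, push A → (s2, ε, AZ)
All input consumed in state s2 with stack AZ.

AZ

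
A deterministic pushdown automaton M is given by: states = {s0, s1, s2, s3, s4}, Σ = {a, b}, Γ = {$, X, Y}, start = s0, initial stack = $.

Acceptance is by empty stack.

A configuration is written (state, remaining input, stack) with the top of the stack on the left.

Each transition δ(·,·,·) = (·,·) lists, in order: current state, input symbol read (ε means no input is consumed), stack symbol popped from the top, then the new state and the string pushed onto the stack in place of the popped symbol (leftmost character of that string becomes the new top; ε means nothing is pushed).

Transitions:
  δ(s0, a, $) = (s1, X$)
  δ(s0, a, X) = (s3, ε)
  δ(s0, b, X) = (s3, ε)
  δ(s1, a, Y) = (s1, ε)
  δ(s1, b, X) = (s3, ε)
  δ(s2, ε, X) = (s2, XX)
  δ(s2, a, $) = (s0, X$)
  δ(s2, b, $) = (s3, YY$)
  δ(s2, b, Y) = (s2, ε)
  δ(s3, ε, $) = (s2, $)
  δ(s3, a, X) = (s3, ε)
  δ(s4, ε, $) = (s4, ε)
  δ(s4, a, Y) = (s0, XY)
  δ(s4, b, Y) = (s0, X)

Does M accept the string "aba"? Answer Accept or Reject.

Reject

(s0, aba, $) ⊢ (s1, ba, X$) ⊢ (s3, a, $) ⊢ (s2, a, $) ⊢ (s0, ε, X$)
All input consumed; stack is X$, not empty, and no further ε-move applies.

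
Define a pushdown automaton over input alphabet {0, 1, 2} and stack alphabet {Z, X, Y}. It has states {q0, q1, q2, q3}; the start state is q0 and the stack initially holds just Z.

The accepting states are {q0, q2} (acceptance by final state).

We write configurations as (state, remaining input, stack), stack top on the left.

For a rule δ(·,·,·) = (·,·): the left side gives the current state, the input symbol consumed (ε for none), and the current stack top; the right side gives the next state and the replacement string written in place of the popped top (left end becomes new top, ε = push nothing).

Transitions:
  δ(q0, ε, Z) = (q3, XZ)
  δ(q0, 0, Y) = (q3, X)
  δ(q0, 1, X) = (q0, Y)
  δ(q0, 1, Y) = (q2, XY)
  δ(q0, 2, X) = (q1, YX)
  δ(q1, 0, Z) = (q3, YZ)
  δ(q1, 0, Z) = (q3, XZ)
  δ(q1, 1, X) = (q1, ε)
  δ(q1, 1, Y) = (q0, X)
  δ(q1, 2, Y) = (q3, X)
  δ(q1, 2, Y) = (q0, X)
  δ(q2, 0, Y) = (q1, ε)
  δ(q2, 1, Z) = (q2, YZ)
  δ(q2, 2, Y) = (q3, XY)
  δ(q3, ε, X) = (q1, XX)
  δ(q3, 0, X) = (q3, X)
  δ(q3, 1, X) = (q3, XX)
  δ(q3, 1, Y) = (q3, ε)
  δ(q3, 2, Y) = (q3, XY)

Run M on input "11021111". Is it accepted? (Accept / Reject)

One accepting computation: (q0, 11021111, Z) ⊢ (q3, 11021111, XZ) ⊢ (q1, 11021111, XXZ) ⊢ (q1, 1021111, XZ) ⊢ (q1, 021111, Z) ⊢ (q3, 21111, YZ) ⊢ (q3, 1111, XYZ) ⊢ (q1, 1111, XXYZ) ⊢ (q1, 111, XYZ) ⊢ (q1, 11, YZ) ⊢ (q0, 1, XZ) ⊢ (q0, ε, YZ)
All input consumed and state q0 ∈ F.

Accept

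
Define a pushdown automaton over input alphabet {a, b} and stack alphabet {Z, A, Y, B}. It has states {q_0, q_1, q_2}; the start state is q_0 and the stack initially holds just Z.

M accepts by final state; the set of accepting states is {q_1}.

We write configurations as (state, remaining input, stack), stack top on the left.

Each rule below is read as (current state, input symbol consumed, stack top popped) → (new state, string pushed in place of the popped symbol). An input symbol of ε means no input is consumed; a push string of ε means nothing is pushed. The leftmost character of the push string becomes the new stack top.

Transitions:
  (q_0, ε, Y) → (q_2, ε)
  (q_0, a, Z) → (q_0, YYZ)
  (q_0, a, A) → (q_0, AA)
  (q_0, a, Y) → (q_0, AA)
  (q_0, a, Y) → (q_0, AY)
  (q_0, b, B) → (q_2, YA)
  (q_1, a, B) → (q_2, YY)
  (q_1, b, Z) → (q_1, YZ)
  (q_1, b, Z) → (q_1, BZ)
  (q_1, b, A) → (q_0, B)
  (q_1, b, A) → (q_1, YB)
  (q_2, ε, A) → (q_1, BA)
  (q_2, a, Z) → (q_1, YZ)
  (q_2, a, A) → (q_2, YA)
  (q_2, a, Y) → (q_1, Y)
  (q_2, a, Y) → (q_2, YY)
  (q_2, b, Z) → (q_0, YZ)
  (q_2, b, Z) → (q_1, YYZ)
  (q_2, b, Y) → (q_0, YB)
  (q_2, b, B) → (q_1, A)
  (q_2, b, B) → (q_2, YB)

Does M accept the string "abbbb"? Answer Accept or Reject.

Accept

One accepting computation: (q_0, abbbb, Z) ⊢ (q_0, bbbb, YYZ) ⊢ (q_2, bbbb, YZ) ⊢ (q_0, bbb, YBZ) ⊢ (q_2, bbb, BZ) ⊢ (q_2, bb, YBZ) ⊢ (q_0, b, YBBZ) ⊢ (q_2, b, BBZ) ⊢ (q_1, ε, ABZ)
All input consumed and state q_1 ∈ F.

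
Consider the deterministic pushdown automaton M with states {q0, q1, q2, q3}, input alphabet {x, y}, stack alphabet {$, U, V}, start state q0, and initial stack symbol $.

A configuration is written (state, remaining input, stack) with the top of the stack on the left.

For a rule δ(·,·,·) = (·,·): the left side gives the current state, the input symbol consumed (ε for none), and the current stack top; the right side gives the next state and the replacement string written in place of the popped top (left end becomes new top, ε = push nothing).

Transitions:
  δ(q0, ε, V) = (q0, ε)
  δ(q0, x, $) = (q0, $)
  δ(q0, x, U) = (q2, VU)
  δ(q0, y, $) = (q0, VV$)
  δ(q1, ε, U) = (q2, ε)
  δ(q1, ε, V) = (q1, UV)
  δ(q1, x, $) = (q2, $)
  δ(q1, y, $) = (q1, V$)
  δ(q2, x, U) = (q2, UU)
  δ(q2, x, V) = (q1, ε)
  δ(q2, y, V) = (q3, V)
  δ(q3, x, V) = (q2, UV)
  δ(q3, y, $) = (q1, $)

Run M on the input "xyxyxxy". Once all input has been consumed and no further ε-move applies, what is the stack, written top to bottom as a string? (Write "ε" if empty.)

(q0, xyxyxxy, $) ⊢ (q0, yxyxxy, $) ⊢ (q0, xyxxy, VV$) ⊢ (q0, xyxxy, V$) ⊢ (q0, xyxxy, $) ⊢ (q0, yxxy, $) ⊢ (q0, xxy, VV$) ⊢ (q0, xxy, V$) ⊢ (q0, xxy, $) ⊢ (q0, xy, $) ⊢ (q0, y, $) ⊢ (q0, ε, VV$) ⊢ (q0, ε, V$) ⊢ (q0, ε, $)
All input consumed in state q0 with stack $.

$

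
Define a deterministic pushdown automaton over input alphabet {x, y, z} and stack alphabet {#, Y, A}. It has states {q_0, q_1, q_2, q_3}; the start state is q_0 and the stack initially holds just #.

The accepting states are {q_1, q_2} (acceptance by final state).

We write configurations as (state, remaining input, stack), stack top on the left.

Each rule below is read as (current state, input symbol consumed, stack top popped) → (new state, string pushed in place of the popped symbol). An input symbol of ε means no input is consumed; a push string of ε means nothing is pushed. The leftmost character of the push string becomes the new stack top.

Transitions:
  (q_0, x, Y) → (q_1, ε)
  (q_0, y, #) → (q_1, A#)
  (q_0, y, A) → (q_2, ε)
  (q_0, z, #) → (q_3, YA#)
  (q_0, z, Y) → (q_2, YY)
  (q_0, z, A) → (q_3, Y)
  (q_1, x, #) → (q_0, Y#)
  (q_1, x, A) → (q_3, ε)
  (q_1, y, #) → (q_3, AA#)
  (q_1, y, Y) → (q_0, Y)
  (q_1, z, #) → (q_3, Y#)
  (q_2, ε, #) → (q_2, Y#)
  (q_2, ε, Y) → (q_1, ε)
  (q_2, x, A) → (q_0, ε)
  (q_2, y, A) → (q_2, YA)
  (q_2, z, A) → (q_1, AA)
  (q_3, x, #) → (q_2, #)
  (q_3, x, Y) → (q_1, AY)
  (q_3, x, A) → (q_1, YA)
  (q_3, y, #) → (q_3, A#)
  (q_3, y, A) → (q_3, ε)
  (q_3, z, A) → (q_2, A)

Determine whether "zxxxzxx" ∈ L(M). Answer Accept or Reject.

Reject

(q_0, zxxxzxx, #)
  read z, top #: go to q_3, push YA# → (q_3, xxxzxx, YA#)
  read x, top Y: go to q_1, push AY → (q_1, xxzxx, AYA#)
  read x, top A: go to q_3, push ε → (q_3, xzxx, YA#)
  read x, top Y: go to q_1, push AY → (q_1, zxx, AYA#)
No transition applies at (q_1, zxx, AYA#); input not fully consumed.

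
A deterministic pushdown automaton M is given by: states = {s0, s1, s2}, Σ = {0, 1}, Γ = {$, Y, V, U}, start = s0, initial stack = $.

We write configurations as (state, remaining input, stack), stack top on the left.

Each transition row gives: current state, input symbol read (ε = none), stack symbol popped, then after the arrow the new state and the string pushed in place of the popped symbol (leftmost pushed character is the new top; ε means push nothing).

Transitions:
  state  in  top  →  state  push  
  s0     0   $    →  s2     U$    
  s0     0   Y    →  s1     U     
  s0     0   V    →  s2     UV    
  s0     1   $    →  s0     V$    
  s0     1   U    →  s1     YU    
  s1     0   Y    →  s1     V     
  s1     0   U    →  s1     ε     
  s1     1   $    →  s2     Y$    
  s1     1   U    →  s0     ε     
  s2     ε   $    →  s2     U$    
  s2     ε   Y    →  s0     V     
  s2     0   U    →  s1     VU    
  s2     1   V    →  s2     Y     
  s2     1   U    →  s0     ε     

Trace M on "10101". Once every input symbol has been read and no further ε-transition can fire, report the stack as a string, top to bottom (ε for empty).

(s0, 10101, $)
  read 1, top $: go to s0, push V$ → (s0, 0101, V$)
  read 0, top V: go to s2, push UV → (s2, 101, UV$)
  read 1, top U: go to s0, push ε → (s0, 01, V$)
  read 0, top V: go to s2, push UV → (s2, 1, UV$)
  read 1, top U: go to s0, push ε → (s0, ε, V$)
All input consumed in state s0 with stack V$.

V$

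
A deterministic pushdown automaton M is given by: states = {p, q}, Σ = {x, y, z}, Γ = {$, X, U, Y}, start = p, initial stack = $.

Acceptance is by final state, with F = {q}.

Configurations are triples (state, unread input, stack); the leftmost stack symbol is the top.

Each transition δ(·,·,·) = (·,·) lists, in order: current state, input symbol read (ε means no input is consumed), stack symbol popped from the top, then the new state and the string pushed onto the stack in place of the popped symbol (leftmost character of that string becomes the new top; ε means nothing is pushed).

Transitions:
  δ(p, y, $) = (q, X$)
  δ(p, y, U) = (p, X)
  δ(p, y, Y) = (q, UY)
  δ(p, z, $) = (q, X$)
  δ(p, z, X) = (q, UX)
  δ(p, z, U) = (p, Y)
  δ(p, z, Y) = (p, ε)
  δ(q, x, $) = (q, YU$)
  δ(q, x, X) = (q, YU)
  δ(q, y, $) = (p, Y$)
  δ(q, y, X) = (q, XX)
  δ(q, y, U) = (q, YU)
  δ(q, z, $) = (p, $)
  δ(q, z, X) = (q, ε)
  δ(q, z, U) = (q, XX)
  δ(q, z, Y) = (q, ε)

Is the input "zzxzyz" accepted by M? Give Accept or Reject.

Accept

(p, zzxzyz, $)
  read z, top $: go to q, push X$ → (q, zxzyz, X$)
  read z, top X: go to q, push ε → (q, xzyz, $)
  read x, top $: go to q, push YU$ → (q, zyz, YU$)
  read z, top Y: go to q, push ε → (q, yz, U$)
  read y, top U: go to q, push YU → (q, z, YU$)
  read z, top Y: go to q, push ε → (q, ε, U$)
All input consumed; state q ∈ F.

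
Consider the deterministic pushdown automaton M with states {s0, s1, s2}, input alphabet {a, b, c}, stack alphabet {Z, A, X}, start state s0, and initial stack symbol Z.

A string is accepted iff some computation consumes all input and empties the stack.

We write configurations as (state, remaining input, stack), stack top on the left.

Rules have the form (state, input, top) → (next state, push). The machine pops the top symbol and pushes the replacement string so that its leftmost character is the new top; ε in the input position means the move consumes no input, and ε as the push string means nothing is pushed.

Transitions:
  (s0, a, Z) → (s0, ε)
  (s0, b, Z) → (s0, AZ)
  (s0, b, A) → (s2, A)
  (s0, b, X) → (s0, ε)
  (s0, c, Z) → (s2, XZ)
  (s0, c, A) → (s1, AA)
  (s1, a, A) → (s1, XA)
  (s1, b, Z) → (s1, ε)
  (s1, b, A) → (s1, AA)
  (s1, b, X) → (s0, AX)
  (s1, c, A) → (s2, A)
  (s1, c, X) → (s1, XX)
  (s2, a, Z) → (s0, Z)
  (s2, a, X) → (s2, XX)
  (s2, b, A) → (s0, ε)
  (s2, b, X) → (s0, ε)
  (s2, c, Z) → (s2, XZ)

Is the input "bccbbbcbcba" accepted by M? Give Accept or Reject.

(s0, bccbbbcbcba, Z)
  read b, top Z: go to s0, push AZ → (s0, ccbbbcbcba, AZ)
  read c, top A: go to s1, push AA → (s1, cbbbcbcba, AAZ)
  read c, top A: go to s2, push A → (s2, bbbcbcba, AAZ)
  read b, top A: go to s0, push ε → (s0, bbcbcba, AZ)
  read b, top A: go to s2, push A → (s2, bcbcba, AZ)
  read b, top A: go to s0, push ε → (s0, cbcba, Z)
  read c, top Z: go to s2, push XZ → (s2, bcba, XZ)
  read b, top X: go to s0, push ε → (s0, cba, Z)
  read c, top Z: go to s2, push XZ → (s2, ba, XZ)
  read b, top X: go to s0, push ε → (s0, a, Z)
  read a, top Z: go to s0, push ε → (s0, ε, ε)
All input consumed and the stack is empty.

Accept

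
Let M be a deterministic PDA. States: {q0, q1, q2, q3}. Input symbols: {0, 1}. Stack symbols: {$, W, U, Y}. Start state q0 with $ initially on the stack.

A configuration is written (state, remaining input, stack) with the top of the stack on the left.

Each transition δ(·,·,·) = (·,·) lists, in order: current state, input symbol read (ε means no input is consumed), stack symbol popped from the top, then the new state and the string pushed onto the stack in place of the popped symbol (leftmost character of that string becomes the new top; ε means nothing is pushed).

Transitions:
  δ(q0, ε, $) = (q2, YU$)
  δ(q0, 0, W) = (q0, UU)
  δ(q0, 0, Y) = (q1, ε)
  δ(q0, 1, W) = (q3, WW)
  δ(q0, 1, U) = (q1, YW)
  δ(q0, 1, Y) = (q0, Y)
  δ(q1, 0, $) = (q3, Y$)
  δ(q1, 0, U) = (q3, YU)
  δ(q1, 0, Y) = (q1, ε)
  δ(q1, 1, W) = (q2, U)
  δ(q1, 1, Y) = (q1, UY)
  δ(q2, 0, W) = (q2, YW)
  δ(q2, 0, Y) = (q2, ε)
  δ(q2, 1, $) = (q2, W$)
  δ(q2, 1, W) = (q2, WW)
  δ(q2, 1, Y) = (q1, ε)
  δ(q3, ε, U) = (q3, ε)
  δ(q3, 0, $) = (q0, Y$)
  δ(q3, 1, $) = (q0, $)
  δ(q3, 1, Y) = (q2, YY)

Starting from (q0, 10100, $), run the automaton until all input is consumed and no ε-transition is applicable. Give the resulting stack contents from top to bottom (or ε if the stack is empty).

U$

(q0, 10100, $)
  ε-move, top $: go to q2, push YU$ → (q2, 10100, YU$)
  read 1, top Y: go to q1, push ε → (q1, 0100, U$)
  read 0, top U: go to q3, push YU → (q3, 100, YU$)
  read 1, top Y: go to q2, push YY → (q2, 00, YYU$)
  read 0, top Y: go to q2, push ε → (q2, 0, YU$)
  read 0, top Y: go to q2, push ε → (q2, ε, U$)
All input consumed in state q2 with stack U$.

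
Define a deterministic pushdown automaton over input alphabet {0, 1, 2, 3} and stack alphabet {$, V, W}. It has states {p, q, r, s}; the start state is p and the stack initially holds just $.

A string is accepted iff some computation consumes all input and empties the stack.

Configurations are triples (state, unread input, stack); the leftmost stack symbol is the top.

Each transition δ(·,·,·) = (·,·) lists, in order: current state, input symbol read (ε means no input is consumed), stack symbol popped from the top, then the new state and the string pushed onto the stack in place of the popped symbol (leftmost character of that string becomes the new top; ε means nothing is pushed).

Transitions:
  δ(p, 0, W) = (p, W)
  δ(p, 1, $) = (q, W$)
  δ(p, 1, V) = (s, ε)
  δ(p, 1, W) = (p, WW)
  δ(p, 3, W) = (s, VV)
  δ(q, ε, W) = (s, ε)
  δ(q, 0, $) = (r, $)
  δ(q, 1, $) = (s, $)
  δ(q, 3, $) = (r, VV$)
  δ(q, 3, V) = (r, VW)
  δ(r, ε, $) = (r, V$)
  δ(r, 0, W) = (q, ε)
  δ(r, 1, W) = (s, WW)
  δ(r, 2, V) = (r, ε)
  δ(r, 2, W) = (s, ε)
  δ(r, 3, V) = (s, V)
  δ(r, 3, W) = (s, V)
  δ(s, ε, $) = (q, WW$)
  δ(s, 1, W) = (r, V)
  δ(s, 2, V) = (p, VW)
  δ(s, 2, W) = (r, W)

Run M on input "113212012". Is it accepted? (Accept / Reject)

Reject

(p, 113212012, $) ⊢ (q, 13212012, W$) ⊢ (s, 13212012, $) ⊢ (q, 13212012, WW$) ⊢ (s, 13212012, W$) ⊢ (r, 3212012, V$) ⊢ (s, 212012, V$) ⊢ (p, 12012, VW$) ⊢ (s, 2012, W$) ⊢ (r, 012, W$) ⊢ (q, 12, $) ⊢ (s, 2, $) ⊢ (q, 2, WW$) ⊢ (s, 2, W$) ⊢ (r, ε, W$)
All input consumed; stack is W$, not empty, and no further ε-move applies.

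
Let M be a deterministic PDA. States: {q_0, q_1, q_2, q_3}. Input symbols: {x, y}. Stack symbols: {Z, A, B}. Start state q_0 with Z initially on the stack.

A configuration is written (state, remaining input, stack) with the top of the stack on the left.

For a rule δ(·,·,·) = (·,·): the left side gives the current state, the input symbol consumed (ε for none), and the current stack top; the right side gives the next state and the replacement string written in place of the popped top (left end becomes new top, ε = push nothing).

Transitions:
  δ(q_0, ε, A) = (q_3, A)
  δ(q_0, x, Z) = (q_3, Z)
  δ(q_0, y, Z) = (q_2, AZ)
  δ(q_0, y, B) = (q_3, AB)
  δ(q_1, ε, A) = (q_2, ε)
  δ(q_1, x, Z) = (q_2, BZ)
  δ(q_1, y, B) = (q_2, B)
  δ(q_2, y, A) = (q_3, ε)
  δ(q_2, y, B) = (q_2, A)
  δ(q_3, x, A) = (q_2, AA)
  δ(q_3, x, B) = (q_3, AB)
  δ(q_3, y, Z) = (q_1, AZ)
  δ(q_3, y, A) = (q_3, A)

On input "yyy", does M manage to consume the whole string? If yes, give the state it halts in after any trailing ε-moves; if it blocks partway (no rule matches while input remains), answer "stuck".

(q_0, yyy, Z)
  read y, top Z: go to q_2, push AZ → (q_2, yy, AZ)
  read y, top A: go to q_3, push ε → (q_3, y, Z)
  read y, top Z: go to q_1, push AZ → (q_1, ε, AZ)
  ε-move, top A: go to q_2, push ε → (q_2, ε, Z)
All input consumed; M is in state q_2.

q_2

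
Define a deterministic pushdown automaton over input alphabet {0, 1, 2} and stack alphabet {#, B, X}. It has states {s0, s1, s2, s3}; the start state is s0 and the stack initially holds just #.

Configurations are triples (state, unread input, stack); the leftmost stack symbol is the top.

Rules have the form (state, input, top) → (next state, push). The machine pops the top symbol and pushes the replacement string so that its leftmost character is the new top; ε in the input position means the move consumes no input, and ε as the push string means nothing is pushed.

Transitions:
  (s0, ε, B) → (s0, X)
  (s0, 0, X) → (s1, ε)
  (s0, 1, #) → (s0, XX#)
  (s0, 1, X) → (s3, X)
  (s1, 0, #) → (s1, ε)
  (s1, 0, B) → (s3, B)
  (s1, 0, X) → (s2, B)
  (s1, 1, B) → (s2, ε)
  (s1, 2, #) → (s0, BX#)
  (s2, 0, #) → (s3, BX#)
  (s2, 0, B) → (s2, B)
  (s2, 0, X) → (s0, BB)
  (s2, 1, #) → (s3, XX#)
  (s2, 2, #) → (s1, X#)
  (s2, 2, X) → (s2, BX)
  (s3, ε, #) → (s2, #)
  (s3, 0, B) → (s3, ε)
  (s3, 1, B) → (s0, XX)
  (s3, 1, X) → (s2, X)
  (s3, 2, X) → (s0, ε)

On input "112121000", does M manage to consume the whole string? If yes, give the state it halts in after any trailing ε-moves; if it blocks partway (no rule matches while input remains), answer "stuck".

(s0, 112121000, #) ⊢ (s0, 12121000, XX#) ⊢ (s3, 2121000, XX#) ⊢ (s0, 121000, X#) ⊢ (s3, 21000, X#) ⊢ (s0, 1000, #) ⊢ (s0, 000, XX#) ⊢ (s1, 00, X#) ⊢ (s2, 0, B#) ⊢ (s2, ε, B#)
All input consumed; M is in state s2.

s2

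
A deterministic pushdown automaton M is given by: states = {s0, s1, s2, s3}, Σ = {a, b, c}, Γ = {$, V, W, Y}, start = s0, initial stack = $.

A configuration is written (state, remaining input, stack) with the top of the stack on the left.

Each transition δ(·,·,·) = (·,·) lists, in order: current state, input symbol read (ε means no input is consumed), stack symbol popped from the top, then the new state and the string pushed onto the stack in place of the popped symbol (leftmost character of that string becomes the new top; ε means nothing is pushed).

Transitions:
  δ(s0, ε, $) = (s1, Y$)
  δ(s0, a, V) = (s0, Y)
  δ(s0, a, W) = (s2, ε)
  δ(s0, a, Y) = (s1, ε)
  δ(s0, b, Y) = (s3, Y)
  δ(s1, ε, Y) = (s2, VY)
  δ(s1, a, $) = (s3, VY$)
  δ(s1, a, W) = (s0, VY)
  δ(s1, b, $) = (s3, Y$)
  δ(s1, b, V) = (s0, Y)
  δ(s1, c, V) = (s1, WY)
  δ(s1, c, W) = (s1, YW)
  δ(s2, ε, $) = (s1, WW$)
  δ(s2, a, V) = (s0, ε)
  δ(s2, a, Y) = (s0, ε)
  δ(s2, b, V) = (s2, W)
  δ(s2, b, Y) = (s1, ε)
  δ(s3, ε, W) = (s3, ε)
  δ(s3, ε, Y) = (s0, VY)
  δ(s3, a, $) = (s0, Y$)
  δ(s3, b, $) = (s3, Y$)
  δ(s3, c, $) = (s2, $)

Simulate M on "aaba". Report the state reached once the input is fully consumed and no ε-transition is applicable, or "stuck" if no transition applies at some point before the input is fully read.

s0

(s0, aaba, $) ⊢ (s1, aaba, Y$) ⊢ (s2, aaba, VY$) ⊢ (s0, aba, Y$) ⊢ (s1, ba, $) ⊢ (s3, a, Y$) ⊢ (s0, a, VY$) ⊢ (s0, ε, YY$)
All input consumed; M is in state s0.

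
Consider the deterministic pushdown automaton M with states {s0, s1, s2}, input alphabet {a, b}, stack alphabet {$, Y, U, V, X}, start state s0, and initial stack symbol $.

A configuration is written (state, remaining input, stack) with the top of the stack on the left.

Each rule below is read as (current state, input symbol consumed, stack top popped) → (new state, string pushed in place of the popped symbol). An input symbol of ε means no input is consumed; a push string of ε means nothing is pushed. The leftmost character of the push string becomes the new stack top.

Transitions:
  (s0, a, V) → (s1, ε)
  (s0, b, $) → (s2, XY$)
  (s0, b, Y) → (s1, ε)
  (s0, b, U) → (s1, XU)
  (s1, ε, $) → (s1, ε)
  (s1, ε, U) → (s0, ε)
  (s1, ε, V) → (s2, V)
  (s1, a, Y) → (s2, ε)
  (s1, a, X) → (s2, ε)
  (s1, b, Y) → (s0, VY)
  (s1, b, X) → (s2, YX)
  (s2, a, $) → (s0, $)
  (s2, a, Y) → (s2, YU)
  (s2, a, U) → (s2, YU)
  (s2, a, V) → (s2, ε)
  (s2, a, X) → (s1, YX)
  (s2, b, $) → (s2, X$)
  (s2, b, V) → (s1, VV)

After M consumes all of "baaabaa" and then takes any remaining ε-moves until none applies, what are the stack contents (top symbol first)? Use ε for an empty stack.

(s0, baaabaa, $) ⊢ (s2, aaabaa, XY$) ⊢ (s1, aabaa, YXY$) ⊢ (s2, abaa, XY$) ⊢ (s1, baa, YXY$) ⊢ (s0, aa, VYXY$) ⊢ (s1, a, YXY$) ⊢ (s2, ε, XY$)
All input consumed in state s2 with stack XY$.

XY$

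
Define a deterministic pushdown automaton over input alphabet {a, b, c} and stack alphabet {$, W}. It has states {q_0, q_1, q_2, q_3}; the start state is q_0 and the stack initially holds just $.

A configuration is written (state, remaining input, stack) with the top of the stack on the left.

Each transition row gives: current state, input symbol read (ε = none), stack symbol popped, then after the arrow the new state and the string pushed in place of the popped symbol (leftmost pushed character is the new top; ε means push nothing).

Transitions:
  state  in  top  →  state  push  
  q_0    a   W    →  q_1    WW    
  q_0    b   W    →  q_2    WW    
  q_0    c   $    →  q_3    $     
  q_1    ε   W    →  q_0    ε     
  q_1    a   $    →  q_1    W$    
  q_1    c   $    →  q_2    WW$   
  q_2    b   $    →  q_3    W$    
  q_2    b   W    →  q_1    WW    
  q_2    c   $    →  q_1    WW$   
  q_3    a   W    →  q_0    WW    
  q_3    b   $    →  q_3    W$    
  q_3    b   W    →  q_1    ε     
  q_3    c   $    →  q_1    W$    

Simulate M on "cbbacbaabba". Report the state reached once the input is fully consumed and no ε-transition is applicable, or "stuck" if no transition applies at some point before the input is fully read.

q_0

(q_0, cbbacbaabba, $)
  read c, top $: go to q_3, push $ → (q_3, bbacbaabba, $)
  read b, top $: go to q_3, push W$ → (q_3, bacbaabba, W$)
  read b, top W: go to q_1, push ε → (q_1, acbaabba, $)
  read a, top $: go to q_1, push W$ → (q_1, cbaabba, W$)
  ε-move, top W: go to q_0, push ε → (q_0, cbaabba, $)
  read c, top $: go to q_3, push $ → (q_3, baabba, $)
  read b, top $: go to q_3, push W$ → (q_3, aabba, W$)
  read a, top W: go to q_0, push WW → (q_0, abba, WW$)
  read a, top W: go to q_1, push WW → (q_1, bba, WWW$)
  ε-move, top W: go to q_0, push ε → (q_0, bba, WW$)
  read b, top W: go to q_2, push WW → (q_2, ba, WWW$)
  read b, top W: go to q_1, push WW → (q_1, a, WWWW$)
  ε-move, top W: go to q_0, push ε → (q_0, a, WWW$)
  read a, top W: go to q_1, push WW → (q_1, ε, WWWW$)
  ε-move, top W: go to q_0, push ε → (q_0, ε, WWW$)
All input consumed; M is in state q_0.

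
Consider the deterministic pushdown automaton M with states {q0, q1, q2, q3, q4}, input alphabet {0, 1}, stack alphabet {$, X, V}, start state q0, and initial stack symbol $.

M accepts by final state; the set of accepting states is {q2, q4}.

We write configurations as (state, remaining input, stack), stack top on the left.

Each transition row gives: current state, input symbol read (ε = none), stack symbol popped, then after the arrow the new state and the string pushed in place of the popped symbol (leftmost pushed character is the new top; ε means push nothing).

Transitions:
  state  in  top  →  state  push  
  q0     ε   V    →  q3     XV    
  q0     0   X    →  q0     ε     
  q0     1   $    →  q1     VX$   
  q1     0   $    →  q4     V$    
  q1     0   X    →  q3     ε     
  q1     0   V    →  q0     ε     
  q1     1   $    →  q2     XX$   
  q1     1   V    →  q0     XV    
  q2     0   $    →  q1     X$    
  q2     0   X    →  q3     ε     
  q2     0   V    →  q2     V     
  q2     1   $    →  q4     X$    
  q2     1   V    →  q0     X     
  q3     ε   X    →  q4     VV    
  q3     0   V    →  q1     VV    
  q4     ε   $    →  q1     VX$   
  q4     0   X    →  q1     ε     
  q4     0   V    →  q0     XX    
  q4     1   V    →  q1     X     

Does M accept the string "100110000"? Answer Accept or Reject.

Accept

(q0, 100110000, $)
  read 1, top $: go to q1, push VX$ → (q1, 00110000, VX$)
  read 0, top V: go to q0, push ε → (q0, 0110000, X$)
  read 0, top X: go to q0, push ε → (q0, 110000, $)
  read 1, top $: go to q1, push VX$ → (q1, 10000, VX$)
  read 1, top V: go to q0, push XV → (q0, 0000, XVX$)
  read 0, top X: go to q0, push ε → (q0, 000, VX$)
  ε-move, top V: go to q3, push XV → (q3, 000, XVX$)
  ε-move, top X: go to q4, push VV → (q4, 000, VVVX$)
  read 0, top V: go to q0, push XX → (q0, 00, XXVVX$)
  read 0, top X: go to q0, push ε → (q0, 0, XVVX$)
  read 0, top X: go to q0, push ε → (q0, ε, VVX$)
  ε-move, top V: go to q3, push XV → (q3, ε, XVVX$)
  ε-move, top X: go to q4, push VV → (q4, ε, VVVVX$)
All input consumed; state q4 ∈ F.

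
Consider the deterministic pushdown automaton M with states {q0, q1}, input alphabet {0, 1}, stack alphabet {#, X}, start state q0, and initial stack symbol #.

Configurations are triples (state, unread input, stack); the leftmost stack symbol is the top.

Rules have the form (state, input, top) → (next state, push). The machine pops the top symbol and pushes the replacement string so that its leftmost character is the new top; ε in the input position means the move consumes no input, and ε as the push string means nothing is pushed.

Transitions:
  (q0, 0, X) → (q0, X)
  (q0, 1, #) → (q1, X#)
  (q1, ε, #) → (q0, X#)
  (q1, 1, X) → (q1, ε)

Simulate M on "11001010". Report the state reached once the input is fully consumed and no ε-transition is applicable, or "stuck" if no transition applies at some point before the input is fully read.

(q0, 11001010, #) ⊢ (q1, 1001010, X#) ⊢ (q1, 001010, #) ⊢ (q0, 001010, X#) ⊢ (q0, 01010, X#) ⊢ (q0, 1010, X#)
No transition for (q0, 1, top X); M blocks with input 1010 remaining.

stuck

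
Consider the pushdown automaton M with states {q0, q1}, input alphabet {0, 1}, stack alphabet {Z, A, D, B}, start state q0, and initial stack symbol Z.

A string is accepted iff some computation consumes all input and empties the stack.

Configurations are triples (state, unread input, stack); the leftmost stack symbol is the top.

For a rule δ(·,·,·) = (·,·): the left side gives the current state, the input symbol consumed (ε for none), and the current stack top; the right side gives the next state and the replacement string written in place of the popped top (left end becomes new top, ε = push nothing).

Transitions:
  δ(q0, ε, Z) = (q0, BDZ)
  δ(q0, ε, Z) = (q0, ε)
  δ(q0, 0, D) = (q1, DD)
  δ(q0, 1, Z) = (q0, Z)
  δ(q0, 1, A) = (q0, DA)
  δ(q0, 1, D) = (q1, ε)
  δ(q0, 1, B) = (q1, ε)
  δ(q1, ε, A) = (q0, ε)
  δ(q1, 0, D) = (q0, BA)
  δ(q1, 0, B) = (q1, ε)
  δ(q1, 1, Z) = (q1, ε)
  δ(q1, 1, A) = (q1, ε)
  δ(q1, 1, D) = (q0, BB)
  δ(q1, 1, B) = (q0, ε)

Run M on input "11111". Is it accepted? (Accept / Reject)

Accept

One accepting computation: (q0, 11111, Z) ⊢ (q0, 1111, Z) ⊢ (q0, 111, Z) ⊢ (q0, 11, Z) ⊢ (q0, 1, Z) ⊢ (q0, ε, Z) ⊢ (q0, ε, ε)
All input consumed and the stack is empty.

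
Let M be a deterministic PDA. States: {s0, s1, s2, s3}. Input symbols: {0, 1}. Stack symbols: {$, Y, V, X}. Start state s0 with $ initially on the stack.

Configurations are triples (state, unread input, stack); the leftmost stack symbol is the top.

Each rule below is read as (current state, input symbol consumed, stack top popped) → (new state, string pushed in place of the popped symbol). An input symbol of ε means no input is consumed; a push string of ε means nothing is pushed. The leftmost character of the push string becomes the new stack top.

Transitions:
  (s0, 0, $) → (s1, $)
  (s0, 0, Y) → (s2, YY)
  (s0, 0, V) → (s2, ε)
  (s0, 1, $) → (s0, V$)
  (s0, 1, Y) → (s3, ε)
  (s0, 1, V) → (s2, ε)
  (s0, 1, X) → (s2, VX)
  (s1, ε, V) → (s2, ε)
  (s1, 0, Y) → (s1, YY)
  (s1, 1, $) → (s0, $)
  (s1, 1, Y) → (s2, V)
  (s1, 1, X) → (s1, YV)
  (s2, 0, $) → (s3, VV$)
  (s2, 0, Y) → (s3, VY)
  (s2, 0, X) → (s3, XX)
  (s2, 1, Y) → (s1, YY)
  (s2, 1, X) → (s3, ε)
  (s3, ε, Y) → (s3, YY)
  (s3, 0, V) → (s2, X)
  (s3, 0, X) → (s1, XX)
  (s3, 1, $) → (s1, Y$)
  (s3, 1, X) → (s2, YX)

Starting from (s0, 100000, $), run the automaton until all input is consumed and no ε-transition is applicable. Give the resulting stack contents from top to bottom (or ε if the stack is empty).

(s0, 100000, $)
  read 1, top $: go to s0, push V$ → (s0, 00000, V$)
  read 0, top V: go to s2, push ε → (s2, 0000, $)
  read 0, top $: go to s3, push VV$ → (s3, 000, VV$)
  read 0, top V: go to s2, push X → (s2, 00, XV$)
  read 0, top X: go to s3, push XX → (s3, 0, XXV$)
  read 0, top X: go to s1, push XX → (s1, ε, XXXV$)
All input consumed in state s1 with stack XXXV$.

XXXV$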